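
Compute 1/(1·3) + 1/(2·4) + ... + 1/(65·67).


1/(k(k+2)) = (1/2)·(1/k - 1/(k+2)) (partial fractions)
Telescoping: Σ = (1/2)·(1 + 1/2 - 1/66 - 1/67) = 1625/2211

Sum = 1625/2211


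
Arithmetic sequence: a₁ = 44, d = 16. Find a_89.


aₙ = a₁ + (n-1)d
= 44 + (89-1)×16
= 44 + 1408
= 1452

a_89 = 1452


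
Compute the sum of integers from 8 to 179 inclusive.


Σₖ₌8^179 k = Σₖ₌₁^179 k − Σₖ₌₁^7 k
= 179·180/2 − 7·8/2
= 16110 − 28 = 16082

Σk = 16082


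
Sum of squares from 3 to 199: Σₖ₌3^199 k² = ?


Σₖ₌3^199 k² = Σₖ₌₁^199 k² − Σₖ₌₁^2 k²
= 199·200·399/6 − 2·3·5/6
= 2646700 − 5 = 2646695

Σk² = 2646695


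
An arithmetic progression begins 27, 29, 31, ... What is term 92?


aₙ = a₁ + (n-1)d
= 27 + (92-1)×2
= 27 + 182
= 209

a_92 = 209


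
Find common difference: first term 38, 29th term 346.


d = (aₙ - a₁)/(n-1)
= (346 - 38)/(29-1)
= 308/28 = 11

d = 11


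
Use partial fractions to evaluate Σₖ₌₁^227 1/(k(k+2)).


1/(k(k+2)) = (1/2)·(1/k - 1/(k+2)) (partial fractions)
Telescoping: Σ = (1/2)·(1 + 1/2 - 1/228 - 1/229) = 77861/104424

Sum = 77861/104424


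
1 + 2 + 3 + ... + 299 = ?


n(n+1)/2 = 299×300/2 = 89700/2 = 44850

Σk = 44850


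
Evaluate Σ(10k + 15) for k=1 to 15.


Σ(10k+15) = 10·Σk + 15·n
= 10·120 + 15·15
= 1200 + 225 = 1425

Σ = 1425


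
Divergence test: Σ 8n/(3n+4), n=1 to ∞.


lim(n→∞) 8n/(3n+4) = 8/3 = 8/3  (divide numerator and denominator by n)
lim aₙ = 8/3 ≠ 0 → series DIVERGES

Diverges (lim aₙ = 8/3 ≠ 0)


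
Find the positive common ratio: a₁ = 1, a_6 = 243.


r^(n-1) = aₙ/a₁
r^5 = 243/1 = 243
r = 243^(1/5)
= 3

r = 3


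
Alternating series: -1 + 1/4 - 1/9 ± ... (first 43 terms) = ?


S = -1 + 1/4 - 1/9 + 1/16 - 1/25 + 1/36 - 1/49 + 1/64 ± ...
= -0.8227
(Full series converges to -π²/12 ≈ -0.8225)

S_43 = -0.8227


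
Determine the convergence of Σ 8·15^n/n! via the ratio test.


aₙ = 8·15^n/n!
a_{n+1}/aₙ = 15^(n+1)/(n+1)! × n!/15^n  (constant 8 cancels)
= 15/(n+1)
L = lim(n→∞) 15/(n+1) = 0
L < 1 → series CONVERGES

Converges (ratio test: L = 0 < 1)


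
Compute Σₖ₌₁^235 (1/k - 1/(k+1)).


Telescoping: adjacent terms cancel.
= 1/1 - 1/236
= 1 - 1/236 = 235/236

Sum = 235/236


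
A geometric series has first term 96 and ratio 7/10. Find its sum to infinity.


S∞ = a₁/(1-r) = 96/(1 - 7/10)
= 96/(3/10)
= 320

S∞ = 320


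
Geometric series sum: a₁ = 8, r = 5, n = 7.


Sₙ = 8×(5^7 - 1)/(5 - 1)
= 8×(78125 - 1)/4
= 8×78124/4
= 156248

S_7 = 156248


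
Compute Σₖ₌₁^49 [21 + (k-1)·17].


aₙ = 21 + (49-1)×17 = 837
Sₙ = n(a₁+aₙ)/2 = 49×(21+837)/2
= 49×858/2 = 21021

S_49 = 21021


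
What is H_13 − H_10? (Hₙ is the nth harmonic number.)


Σₖ₌11^13 1/k = 1/11 + 1/12 + 1/13
= 431/1716
≈ 0.2512

Sum = 431/1716 ≈ 0.2512


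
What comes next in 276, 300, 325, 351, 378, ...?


Pattern: triangular numbers: n(n+1)/2
Terms: 276, 300, 325, 351, 378
Next term = 406

Next term = 406


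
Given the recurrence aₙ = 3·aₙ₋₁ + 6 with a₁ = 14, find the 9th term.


Computing step by step:
a_1 = 14
a_2 = 48
a_3 = 150
a_4 = 456
a_5 = 1374
a_6 = 4128
a_7 = 12390
a_8 = 37176
a_9 = 111534


a_9 = 111534


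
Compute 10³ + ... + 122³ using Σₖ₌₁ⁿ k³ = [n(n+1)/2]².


Σₖ₌10^122 k³ = [122·123/2]² − [9·10/2]²
= 56295009 − 2025 = 56292984

Σk³ = 56292984


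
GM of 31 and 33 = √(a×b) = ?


GM = √(31×33) = √1023 = 31.9844

GM = 31.9844


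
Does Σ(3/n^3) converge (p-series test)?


p-series test: Σ c/n^p converges if p > 1, diverges if p ≤ 1 (constant c > 0 doesn't affect convergence).
p = 3
3 > 1 → CONVERGES

Converges (p = 3 > 1)


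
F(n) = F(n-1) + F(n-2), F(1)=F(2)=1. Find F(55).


Fibonacci sequence: 1, 1, 2, 3, 5, 8, 13, 21, 34, 55, 89, ...
F(55) = 139583862445

F(55) = 139583862445


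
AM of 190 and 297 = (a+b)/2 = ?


AM = (190 + 297)/2 = 487/2 = 243.5

AM = 243.5


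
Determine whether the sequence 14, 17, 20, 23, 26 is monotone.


Differences: 3, 3, 3, 3
All differences > 0 → strictly INCREASING

Monotonically increasing


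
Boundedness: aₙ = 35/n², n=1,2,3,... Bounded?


a₁ = 35, a₂ = 35/4, a₃ = 35/9, ...
0 < aₙ ≤ 35 for all n ≥ 1
The sequence IS bounded

Bounded (0 < aₙ ≤ 35)


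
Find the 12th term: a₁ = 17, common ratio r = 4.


aₙ = a₁·r^(n-1)
= 17×4^11
= 17×4194304
= 71303168

a_12 = 71303168


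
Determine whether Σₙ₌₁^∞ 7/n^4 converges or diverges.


p-series test: Σ c/n^p converges if p > 1, diverges if p ≤ 1 (constant c > 0 doesn't affect convergence).
p = 4
4 > 1 → CONVERGES

Converges (p = 4 > 1)


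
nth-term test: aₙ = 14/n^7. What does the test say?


lim(n→∞) 14/n^7 = 0
lim aₙ = 0 → nth-term test is INCONCLUSIVE
(Need other tests; this is actually a convergent p-series with p=7 > 1)

Inconclusive (lim aₙ = 0; need another test)


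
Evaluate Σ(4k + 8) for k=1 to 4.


Σ(4k+8) = 4·Σk + 8·n
= 4·10 + 8·4
= 40 + 32 = 72

Σ = 72


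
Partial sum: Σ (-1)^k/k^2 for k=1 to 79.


S = -1 + 1/4 - 1/9 + 1/16 - 1/25 + 1/36 - 1/49 + 1/64 ± ...
= -0.8225
(Full series converges to -π²/12 ≈ -0.8225)

S_79 = -0.8225


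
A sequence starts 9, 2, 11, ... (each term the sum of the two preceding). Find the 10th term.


Computing iteratively: 9, 2, 11, 13, 24, 37, 61, 98, 159, 257
a_10 = 257

a_10 = 257


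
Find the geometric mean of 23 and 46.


GM = √(23×46) = √1058 = 32.5269

GM = 32.5269


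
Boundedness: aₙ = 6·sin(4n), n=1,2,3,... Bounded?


For all n, -1 ≤ sin(4n) ≤ 1, so -6 ≤ 6·sin(4n) ≤ 6
Lower bound: -6, Upper bound: 6
The sequence IS bounded

Bounded (-6 ≤ aₙ ≤ 6)


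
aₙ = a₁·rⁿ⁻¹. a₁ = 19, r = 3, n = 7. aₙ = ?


aₙ = a₁·r^(n-1)
= 19×3^6
= 19×729
= 13851

a_7 = 13851


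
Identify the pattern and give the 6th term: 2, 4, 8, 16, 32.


Pattern: powers of 2: 2ⁿ
Terms: 2, 4, 8, 16, 32
Next term = 64

Next term = 64


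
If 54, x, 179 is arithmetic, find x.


AM = (54 + 179)/2 = 233/2 = 116.5

AM = 116.5


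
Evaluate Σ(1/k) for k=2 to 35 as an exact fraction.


Σₖ₌2^35 1/k = 1/2 + 1/3 + 1/4 + ... + 1/35
= 41309674280509/13127595717600
≈ 3.1468

Sum = 41309674280509/13127595717600 ≈ 3.1468


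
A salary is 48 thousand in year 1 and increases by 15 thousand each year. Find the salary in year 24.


aₙ = a₁ + (n-1)d
= 48 + (24-1)×15
= 48 + 345
= 393

a_24 = 393


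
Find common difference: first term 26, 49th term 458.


d = (aₙ - a₁)/(n-1)
= (458 - 26)/(49-1)
= 432/48 = 9

d = 9


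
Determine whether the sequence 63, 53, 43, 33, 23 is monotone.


Differences: -10, -10, -10, -10
All differences < 0 → strictly DECREASING

Monotonically decreasing


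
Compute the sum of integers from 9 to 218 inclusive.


Σₖ₌9^218 k = Σₖ₌₁^218 k − Σₖ₌₁^8 k
= 218·219/2 − 8·9/2
= 23871 − 36 = 23835

Σk = 23835


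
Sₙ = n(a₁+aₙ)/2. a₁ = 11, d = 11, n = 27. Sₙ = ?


aₙ = 11 + (27-1)×11 = 297
Sₙ = n(a₁+aₙ)/2 = 27×(11+297)/2
= 27×308/2 = 4158

S_27 = 4158


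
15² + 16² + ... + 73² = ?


Σₖ₌15^73 k² = Σₖ₌₁^73 k² − Σₖ₌₁^14 k²
= 73·74·147/6 − 14·15·29/6
= 132349 − 1015 = 131334

Σk² = 131334


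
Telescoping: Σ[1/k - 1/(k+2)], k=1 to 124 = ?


Telescoping with gap 2: two head and two tail terms survive.
= (1 + 1/2) - (1/125 + 1/126)
= 3/2 - 1/125 - 1/126 = 11687/7875

Sum = 11687/7875


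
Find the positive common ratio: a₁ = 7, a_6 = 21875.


r^(n-1) = aₙ/a₁
r^5 = 21875/7 = 3125
r = 3125^(1/5)
= 5

r = 5


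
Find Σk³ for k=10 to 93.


Σₖ₌10^93 k³ = [93·94/2]² − [9·10/2]²
= 19105641 − 2025 = 19103616

Σk³ = 19103616


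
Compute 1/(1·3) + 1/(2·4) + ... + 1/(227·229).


1/(k(k+2)) = (1/2)·(1/k - 1/(k+2)) (partial fractions)
Telescoping: Σ = (1/2)·(1 + 1/2 - 1/228 - 1/229) = 77861/104424

Sum = 77861/104424


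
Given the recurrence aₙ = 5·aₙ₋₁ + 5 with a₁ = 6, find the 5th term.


Computing step by step:
a_1 = 6
a_2 = 35
a_3 = 180
a_4 = 905
a_5 = 4530


a_5 = 4530


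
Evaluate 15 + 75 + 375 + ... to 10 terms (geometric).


Sₙ = 15×(5^10 - 1)/(5 - 1)
= 15×(9765625 - 1)/4
= 15×9765624/4
= 36621090

S_10 = 36621090


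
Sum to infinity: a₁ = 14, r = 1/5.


S∞ = a₁/(1-r) = 14/(1 - 1/5)
= 14/(4/5)
= 35/2

S∞ = 35/2


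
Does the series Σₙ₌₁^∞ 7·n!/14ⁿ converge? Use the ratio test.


aₙ = 7·n!/14^n
a_{n+1}/aₙ = (n+1)!/14^(n+1) × 14^n/n!  (constant 7 cancels)
= (n+1)/14
L = lim(n→∞) (n+1)/14 = ∞
L > 1 → series DIVERGES

Diverges (ratio test: L = ∞ > 1)


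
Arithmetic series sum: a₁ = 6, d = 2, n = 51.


aₙ = 6 + (51-1)×2 = 106
Sₙ = n(a₁+aₙ)/2 = 51×(6+106)/2
= 51×112/2 = 2856

S_51 = 2856


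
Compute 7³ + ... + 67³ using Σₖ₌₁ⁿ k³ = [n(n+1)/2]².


Σₖ₌7^67 k³ = [67·68/2]² − [6·7/2]²
= 5189284 − 441 = 5188843

Σk³ = 5188843


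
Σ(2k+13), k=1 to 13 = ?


Σ(2k+13) = 2·Σk + 13·n
= 2·91 + 13·13
= 182 + 169 = 351

Σ = 351


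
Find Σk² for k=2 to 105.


Σₖ₌2^105 k² = Σₖ₌₁^105 k² − Σₖ₌₁^1 k²
= 105·106·211/6 − 1·2·3/6
= 391405 − 1 = 391404

Σk² = 391404


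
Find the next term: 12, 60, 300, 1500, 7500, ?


Pattern: geometric (r=5)
Terms: 12, 60, 300, 1500, 7500
Next term = 37500

Next term = 37500


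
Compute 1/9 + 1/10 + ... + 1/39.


Σₖ₌9^39 1/k = 1/9 + 1/10 + 1/11 + ... + 1/39
= 106559278991299/69388720221600
≈ 1.5357

Sum = 106559278991299/69388720221600 ≈ 1.5357


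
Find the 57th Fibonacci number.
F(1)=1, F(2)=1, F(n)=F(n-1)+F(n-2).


Fibonacci sequence: 1, 1, 2, 3, 5, 8, 13, 21, 34, 55, 89, ...
F(57) = 365435296162

F(57) = 365435296162


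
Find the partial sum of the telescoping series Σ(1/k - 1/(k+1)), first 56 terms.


Telescoping: adjacent terms cancel.
= 1/1 - 1/57
= 1 - 1/57 = 56/57

Sum = 56/57


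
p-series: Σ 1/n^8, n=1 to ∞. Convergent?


p-series test: Σ c/n^p converges if p > 1, diverges if p ≤ 1 (constant c > 0 doesn't affect convergence).
p = 8
8 > 1 → CONVERGES

Converges (p = 8 > 1)


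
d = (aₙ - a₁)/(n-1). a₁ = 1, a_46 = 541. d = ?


d = (aₙ - a₁)/(n-1)
= (541 - 1)/(46-1)
= 540/45 = 12

d = 12


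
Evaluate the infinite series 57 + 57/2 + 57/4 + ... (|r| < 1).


S∞ = a₁/(1-r) = 57/(1 - 1/2)
= 57/(1/2)
= 114

S∞ = 114


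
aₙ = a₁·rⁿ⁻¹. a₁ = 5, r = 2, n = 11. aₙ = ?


aₙ = a₁·r^(n-1)
= 5×2^10
= 5×1024
= 5120

a_11 = 5120


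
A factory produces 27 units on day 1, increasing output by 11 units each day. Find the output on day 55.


aₙ = a₁ + (n-1)d
= 27 + (55-1)×11
= 27 + 594
= 621

a_55 = 621


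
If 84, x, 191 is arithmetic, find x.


AM = (84 + 191)/2 = 275/2 = 137.5

AM = 137.5


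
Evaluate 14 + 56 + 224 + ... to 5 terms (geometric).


Sₙ = 14×(4^5 - 1)/(4 - 1)
= 14×(1024 - 1)/3
= 14×1023/3
= 4774

S_5 = 4774


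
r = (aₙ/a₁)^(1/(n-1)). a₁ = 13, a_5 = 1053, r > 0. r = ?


r^(n-1) = aₙ/a₁
r^4 = 1053/13 = 81
r = 81^(1/4)
= ±3; taking r > 0 gives r = 3

r = 3


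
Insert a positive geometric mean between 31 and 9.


GM = √(31×9) = √279 = 16.7033

GM = 16.7033


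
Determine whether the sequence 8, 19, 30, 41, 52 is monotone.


Differences: 11, 11, 11, 11
All differences > 0 → strictly INCREASING

Monotonically increasing


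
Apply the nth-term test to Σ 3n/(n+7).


lim(n→∞) 3n/(n+7) = 3/1 = 3  (divide numerator and denominator by n)
lim aₙ = 3 ≠ 0 → series DIVERGES

Diverges (lim aₙ = 3 ≠ 0)


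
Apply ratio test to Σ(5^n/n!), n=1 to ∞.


aₙ = 5^n/n!
a_{n+1}/aₙ = 5^(n+1)/(n+1)! × n!/5^n
= 5/(n+1)
L = lim(n→∞) 5/(n+1) = 0
L < 1 → series CONVERGES

Converges (ratio test: L = 0 < 1)


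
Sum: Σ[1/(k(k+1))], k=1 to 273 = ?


1/(k(k+1)) = 1/k - 1/(k+1) (partial fractions)
Telescoping: Σ = 1 - 1/274 = 273/274

Sum = 273/274


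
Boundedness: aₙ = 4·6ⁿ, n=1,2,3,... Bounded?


aₙ = 4·6ⁿ → as n→∞, aₙ→∞ (since base 6 > 1)
No finite upper bound exists
The sequence is UNBOUNDED

Unbounded (aₙ → ∞ as n → ∞)


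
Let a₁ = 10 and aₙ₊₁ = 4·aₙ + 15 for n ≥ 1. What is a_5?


Computing step by step:
a_1 = 10
a_2 = 55
a_3 = 235
a_4 = 955
a_5 = 3835


a_5 = 3835


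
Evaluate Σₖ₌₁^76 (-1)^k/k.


S = -1 + 1/2 - 1/3 + 1/4 - 1/5 + 1/6 - 1/7 + 1/8 ± ...
= -0.6866
(Full series converges to -ln(2) ≈ -0.6931)

S_76 = -0.6866


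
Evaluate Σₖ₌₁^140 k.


n(n+1)/2 = 140×141/2 = 19740/2 = 9870

Σk = 9870


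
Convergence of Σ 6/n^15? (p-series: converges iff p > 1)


p-series test: Σ c/n^p converges if p > 1, diverges if p ≤ 1 (constant c > 0 doesn't affect convergence).
p = 15
15 > 1 → CONVERGES

Converges (p = 15 > 1)


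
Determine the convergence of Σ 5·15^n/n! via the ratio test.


aₙ = 5·15^n/n!
a_{n+1}/aₙ = 15^(n+1)/(n+1)! × n!/15^n  (constant 5 cancels)
= 15/(n+1)
L = lim(n→∞) 15/(n+1) = 0
L < 1 → series CONVERGES

Converges (ratio test: L = 0 < 1)


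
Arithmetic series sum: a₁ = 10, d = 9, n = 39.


aₙ = 10 + (39-1)×9 = 352
Sₙ = n(a₁+aₙ)/2 = 39×(10+352)/2
= 39×362/2 = 7059

S_39 = 7059


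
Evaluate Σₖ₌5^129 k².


Σₖ₌5^129 k² = Σₖ₌₁^129 k² − Σₖ₌₁^4 k²
= 129·130·259/6 − 4·5·9/6
= 723905 − 30 = 723875

Σk² = 723875


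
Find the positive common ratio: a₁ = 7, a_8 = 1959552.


r^(n-1) = aₙ/a₁
r^7 = 1959552/7 = 279936
r = 279936^(1/7)
= 6

r = 6


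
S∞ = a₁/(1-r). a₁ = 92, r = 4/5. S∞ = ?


S∞ = a₁/(1-r) = 92/(1 - 4/5)
= 92/(1/5)
= 460

S∞ = 460


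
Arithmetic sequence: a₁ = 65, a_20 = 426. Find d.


d = (aₙ - a₁)/(n-1)
= (426 - 65)/(20-1)
= 361/19 = 19

d = 19


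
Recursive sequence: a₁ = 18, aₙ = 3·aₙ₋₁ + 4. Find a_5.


Computing step by step:
a_1 = 18
a_2 = 58
a_3 = 178
a_4 = 538
a_5 = 1618


a_5 = 1618


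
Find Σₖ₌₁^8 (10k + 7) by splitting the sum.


Σ(10k+7) = 10·Σk + 7·n
= 10·36 + 7·8
= 360 + 56 = 416

Σ = 416


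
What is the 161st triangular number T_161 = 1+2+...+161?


n(n+1)/2 = 161×162/2 = 26082/2 = 13041

Σk = 13041


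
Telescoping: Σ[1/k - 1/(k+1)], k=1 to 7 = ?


Telescoping: adjacent terms cancel.
= 1/1 - 1/8
= 1 - 1/8 = 7/8

Sum = 7/8


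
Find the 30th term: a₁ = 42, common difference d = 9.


aₙ = a₁ + (n-1)d
= 42 + (30-1)×9
= 42 + 261
= 303

a_30 = 303


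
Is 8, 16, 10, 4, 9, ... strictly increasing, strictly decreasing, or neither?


Differences: 8, -6, -6, 5
Difference at position 1 is +8 (> 0) but position 2 is -6 (< 0) — sequence both rises and falls
→ NOT monotonic

Not monotonic


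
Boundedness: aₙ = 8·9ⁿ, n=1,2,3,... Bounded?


aₙ = 8·9ⁿ → as n→∞, aₙ→∞ (since base 9 > 1)
No finite upper bound exists
The sequence is UNBOUNDED

Unbounded (aₙ → ∞ as n → ∞)


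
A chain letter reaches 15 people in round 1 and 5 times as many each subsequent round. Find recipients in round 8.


aₙ = a₁·r^(n-1)
= 15×5^7
= 15×78125
= 1171875

a_8 = 1171875


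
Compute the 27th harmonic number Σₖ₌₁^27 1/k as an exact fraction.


H_27 = 1/1 + 1/2 + 1/3 + ... + 1/27
= 312536252003/80313433200
≈ 3.8915

H_27 = 312536252003/80313433200 ≈ 3.8915


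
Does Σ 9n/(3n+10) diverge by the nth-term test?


lim(n→∞) 9n/(3n+10) = 9/3 = 3  (divide numerator and denominator by n)
lim aₙ = 3 ≠ 0 → series DIVERGES

Diverges (lim aₙ = 3 ≠ 0)


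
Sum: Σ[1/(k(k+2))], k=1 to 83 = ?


1/(k(k+2)) = (1/2)·(1/k - 1/(k+2)) (partial fractions)
Telescoping: Σ = (1/2)·(1 + 1/2 - 1/84 - 1/85) = 10541/14280

Sum = 10541/14280


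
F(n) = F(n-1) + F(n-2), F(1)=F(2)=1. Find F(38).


Fibonacci sequence: 1, 1, 2, 3, 5, 8, 13, 21, 34, 55, 89, ...
F(38) = 39088169

F(38) = 39088169


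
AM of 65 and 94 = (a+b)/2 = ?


AM = (65 + 94)/2 = 159/2 = 79.5

AM = 79.5


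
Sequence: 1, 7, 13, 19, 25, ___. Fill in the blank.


Pattern: arithmetic (d=6)
Terms: 1, 7, 13, 19, 25
Next term = 31

Next term = 31


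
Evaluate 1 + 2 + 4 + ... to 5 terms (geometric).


Sₙ = 1×(2^5 - 1)/(2 - 1)
= 1×(32 - 1)/1
= 1×31/1
= 31

S_5 = 31


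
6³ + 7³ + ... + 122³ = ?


Σₖ₌6^122 k³ = [122·123/2]² − [5·6/2]²
= 56295009 − 225 = 56294784

Σk³ = 56294784


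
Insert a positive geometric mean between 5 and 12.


GM = √(5×12) = √60 = 7.746

GM = 7.746


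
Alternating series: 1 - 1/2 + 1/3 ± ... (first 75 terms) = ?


S = 1 - 1/2 + 1/3 - 1/4 + 1/5 - 1/6 + 1/7 - 1/8 ± ...
= 0.6998
(Full series converges to +ln(2) ≈ +0.6931)

S_75 = 0.6998


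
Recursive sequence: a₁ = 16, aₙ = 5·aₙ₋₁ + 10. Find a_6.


Computing step by step:
a_1 = 16
a_2 = 90
a_3 = 460
a_4 = 2310
a_5 = 11560
a_6 = 57810


a_6 = 57810


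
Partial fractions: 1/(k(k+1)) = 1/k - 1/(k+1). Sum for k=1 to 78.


1/(k(k+1)) = 1/k - 1/(k+1) (partial fractions)
Telescoping: Σ = 1 - 1/79 = 78/79

Sum = 78/79


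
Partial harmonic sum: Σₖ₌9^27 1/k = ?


Σₖ₌9^27 1/k = 1/9 + 1/10 + 1/11 + ... + 1/27
= 94255813913/80313433200
≈ 1.1736

Sum = 94255813913/80313433200 ≈ 1.1736


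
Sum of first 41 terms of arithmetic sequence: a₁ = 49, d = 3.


aₙ = 49 + (41-1)×3 = 169
Sₙ = n(a₁+aₙ)/2 = 41×(49+169)/2
= 41×218/2 = 4469

S_41 = 4469


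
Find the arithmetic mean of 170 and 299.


AM = (170 + 299)/2 = 469/2 = 234.5

AM = 234.5


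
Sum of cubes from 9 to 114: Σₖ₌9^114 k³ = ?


Σₖ₌9^114 k³ = [114·115/2]² − [8·9/2]²
= 42968025 − 1296 = 42966729

Σk³ = 42966729


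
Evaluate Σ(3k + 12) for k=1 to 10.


Σ(3k+12) = 3·Σk + 12·n
= 3·55 + 12·10
= 165 + 120 = 285

Σ = 285


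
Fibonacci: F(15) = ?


Fibonacci sequence: 1, 1, 2, 3, 5, 8, 13, 21, 34, 55, 89, ...
F(15) = 610

F(15) = 610


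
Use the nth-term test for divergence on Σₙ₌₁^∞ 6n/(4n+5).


lim(n→∞) 6n/(4n+5) = 6/4 = 3/2  (divide numerator and denominator by n)
lim aₙ = 3/2 ≠ 0 → series DIVERGES

Diverges (lim aₙ = 3/2 ≠ 0)


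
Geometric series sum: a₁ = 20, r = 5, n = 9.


Sₙ = 20×(5^9 - 1)/(5 - 1)
= 20×(1953125 - 1)/4
= 20×1953124/4
= 9765620

S_9 = 9765620


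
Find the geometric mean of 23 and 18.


GM = √(23×18) = √414 = 20.347

GM = 20.347


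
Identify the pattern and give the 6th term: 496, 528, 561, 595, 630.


Pattern: triangular numbers: n(n+1)/2
Terms: 496, 528, 561, 595, 630
Next term = 666

Next term = 666


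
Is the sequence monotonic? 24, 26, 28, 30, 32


Differences: 2, 2, 2, 2
All differences > 0 → strictly INCREASING

Monotonically increasing


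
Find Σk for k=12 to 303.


Σₖ₌12^303 k = Σₖ₌₁^303 k − Σₖ₌₁^11 k
= 303·304/2 − 11·12/2
= 46056 − 66 = 45990

Σk = 45990


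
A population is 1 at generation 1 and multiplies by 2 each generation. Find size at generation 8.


aₙ = a₁·r^(n-1)
= 1×2^7
= 1×128
= 128

a_8 = 128


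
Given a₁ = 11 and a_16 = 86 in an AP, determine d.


d = (aₙ - a₁)/(n-1)
= (86 - 11)/(16-1)
= 75/15 = 5

d = 5


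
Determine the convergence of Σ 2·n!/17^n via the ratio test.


aₙ = 2·n!/17^n
a_{n+1}/aₙ = (n+1)!/17^(n+1) × 17^n/n!  (constant 2 cancels)
= (n+1)/17
L = lim(n→∞) (n+1)/17 = ∞
L > 1 → series DIVERGES

Diverges (ratio test: L = ∞ > 1)


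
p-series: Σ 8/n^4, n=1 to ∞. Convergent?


p-series test: Σ c/n^p converges if p > 1, diverges if p ≤ 1 (constant c > 0 doesn't affect convergence).
p = 4
4 > 1 → CONVERGES

Converges (p = 4 > 1)


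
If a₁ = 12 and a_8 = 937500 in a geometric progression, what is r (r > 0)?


r^(n-1) = aₙ/a₁
r^7 = 937500/12 = 78125
r = 78125^(1/7)
= 5

r = 5


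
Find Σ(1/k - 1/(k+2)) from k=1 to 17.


Telescoping with gap 2: two head and two tail terms survive.
= (1 + 1/2) - (1/18 + 1/19)
= 3/2 - 1/18 - 1/19 = 238/171

Sum = 238/171


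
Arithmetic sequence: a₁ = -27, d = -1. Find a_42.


aₙ = a₁ + (n-1)d
= -27 + (42-1)×-1
= -27 - 41
= -68

a_42 = -68


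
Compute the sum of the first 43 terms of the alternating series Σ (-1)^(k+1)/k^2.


S = 1 - 1/4 + 1/9 - 1/16 + 1/25 - 1/36 + 1/49 - 1/64 ± ...
= 0.8227
(Full series converges to +π²/12 ≈ +0.8225)

S_43 = 0.8227


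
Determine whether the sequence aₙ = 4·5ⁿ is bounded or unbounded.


aₙ = 4·5ⁿ → as n→∞, aₙ→∞ (since base 5 > 1)
No finite upper bound exists
The sequence is UNBOUNDED

Unbounded (aₙ → ∞ as n → ∞)


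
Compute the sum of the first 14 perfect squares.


n = 14
n(n+1)(2n+1)/6 = 14×15×29/6
= 6090/6 = 1015

Σk² = 1015


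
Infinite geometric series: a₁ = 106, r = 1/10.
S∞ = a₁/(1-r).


S∞ = a₁/(1-r) = 106/(1 - 1/10)
= 106/(9/10)
= 1060/9

S∞ = 1060/9


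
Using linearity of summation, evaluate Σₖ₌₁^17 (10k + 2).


Σ(10k+2) = 10·Σk + 2·n
= 10·153 + 2·17
= 1530 + 34 = 1564

Σ = 1564


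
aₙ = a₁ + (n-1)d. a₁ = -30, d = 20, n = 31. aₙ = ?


aₙ = a₁ + (n-1)d
= -30 + (31-1)×20
= -30 + 600
= 570

a_31 = 570


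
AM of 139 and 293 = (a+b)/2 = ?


AM = (139 + 293)/2 = 432/2 = 216

AM = 216


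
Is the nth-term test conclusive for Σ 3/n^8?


lim(n→∞) 3/n^8 = 0
lim aₙ = 0 → nth-term test is INCONCLUSIVE
(Need other tests; this is actually a convergent p-series with p=8 > 1)

Inconclusive (lim aₙ = 0; need another test)


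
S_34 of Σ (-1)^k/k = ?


S = -1 + 1/2 - 1/3 + 1/4 - 1/5 + 1/6 - 1/7 + 1/8 ± ...
= -0.6787
(Full series converges to -ln(2) ≈ -0.6931)

S_34 = -0.6787


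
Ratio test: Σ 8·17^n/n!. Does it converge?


aₙ = 8·17^n/n!
a_{n+1}/aₙ = 17^(n+1)/(n+1)! × n!/17^n  (constant 8 cancels)
= 17/(n+1)
L = lim(n→∞) 17/(n+1) = 0
L < 1 → series CONVERGES

Converges (ratio test: L = 0 < 1)


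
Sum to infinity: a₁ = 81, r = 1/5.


S∞ = a₁/(1-r) = 81/(1 - 1/5)
= 81/(4/5)
= 405/4

S∞ = 405/4


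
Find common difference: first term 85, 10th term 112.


d = (aₙ - a₁)/(n-1)
= (112 - 85)/(10-1)
= 27/9 = 3

d = 3


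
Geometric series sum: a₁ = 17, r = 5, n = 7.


Sₙ = 17×(5^7 - 1)/(5 - 1)
= 17×(78125 - 1)/4
= 17×78124/4
= 332027

S_7 = 332027


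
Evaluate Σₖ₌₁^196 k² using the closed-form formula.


n = 196
n(n+1)(2n+1)/6 = 196×197×393/6
= 15174516/6 = 2529086

Σk² = 2529086


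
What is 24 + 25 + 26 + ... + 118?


Σₖ₌24^118 k = Σₖ₌₁^118 k − Σₖ₌₁^23 k
= 118·119/2 − 23·24/2
= 7021 − 276 = 6745

Σk = 6745


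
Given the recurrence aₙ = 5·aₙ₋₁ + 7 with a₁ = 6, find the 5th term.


Computing step by step:
a_1 = 6
a_2 = 37
a_3 = 192
a_4 = 967
a_5 = 4842


a_5 = 4842


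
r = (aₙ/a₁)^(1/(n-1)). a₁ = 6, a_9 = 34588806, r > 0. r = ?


r^(n-1) = aₙ/a₁
r^8 = 34588806/6 = 5764801
r = 5764801^(1/8)
= ±7; taking r > 0 gives r = 7

r = 7


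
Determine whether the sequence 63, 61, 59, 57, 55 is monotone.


Differences: -2, -2, -2, -2
All differences < 0 → strictly DECREASING

Monotonically decreasing


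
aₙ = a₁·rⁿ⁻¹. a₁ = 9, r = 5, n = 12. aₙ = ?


aₙ = a₁·r^(n-1)
= 9×5^11
= 9×48828125
= 439453125

a_12 = 439453125


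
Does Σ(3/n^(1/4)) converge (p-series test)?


p-series test: Σ c/n^p converges if p > 1, diverges if p ≤ 1 (constant c > 0 doesn't affect convergence).
p = 1/4
1/4 ≤ 1 → DIVERGES

Diverges (p = 1/4 ≤ 1)


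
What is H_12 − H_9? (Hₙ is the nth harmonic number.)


Σₖ₌10^12 1/k = 1/10 + 1/11 + 1/12
= 181/660
≈ 0.2742

Sum = 181/660 ≈ 0.2742


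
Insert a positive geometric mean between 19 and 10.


GM = √(19×10) = √190 = 13.784

GM = 13.784


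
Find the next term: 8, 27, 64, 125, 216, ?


Pattern: perfect cubes: n³
Terms: 8, 27, 64, 125, 216
Next term = 343

Next term = 343


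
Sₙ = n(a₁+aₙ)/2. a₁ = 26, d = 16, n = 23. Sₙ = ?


aₙ = 26 + (23-1)×16 = 378
Sₙ = n(a₁+aₙ)/2 = 23×(26+378)/2
= 23×404/2 = 4646

S_23 = 4646


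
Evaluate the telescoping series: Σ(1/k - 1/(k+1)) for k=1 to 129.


Telescoping: adjacent terms cancel.
= 1/1 - 1/130
= 1 - 1/130 = 129/130

Sum = 129/130


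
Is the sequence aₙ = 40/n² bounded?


a₁ = 40, a₂ = 40/4, a₃ = 40/9, ...
0 < aₙ ≤ 40 for all n ≥ 1
The sequence IS bounded

Bounded (0 < aₙ ≤ 40)


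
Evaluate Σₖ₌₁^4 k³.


n(n+1)/2 = 4×5/2 = 10
Σk³ = 10² = 100

Σk³ = 100


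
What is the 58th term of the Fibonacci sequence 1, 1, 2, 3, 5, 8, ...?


Fibonacci sequence: 1, 1, 2, 3, 5, 8, 13, 21, 34, 55, 89, ...
F(58) = 591286729879

F(58) = 591286729879


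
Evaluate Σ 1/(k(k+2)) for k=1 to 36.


1/(k(k+2)) = (1/2)·(1/k - 1/(k+2)) (partial fractions)
Telescoping: Σ = (1/2)·(1 + 1/2 - 1/37 - 1/38) = 1017/1406

Sum = 1017/1406


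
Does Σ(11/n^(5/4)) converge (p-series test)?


p-series test: Σ c/n^p converges if p > 1, diverges if p ≤ 1 (constant c > 0 doesn't affect convergence).
p = 5/4
5/4 > 1 → CONVERGES

Converges (p = 5/4 > 1)


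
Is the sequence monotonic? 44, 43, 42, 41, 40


Differences: -1, -1, -1, -1
All differences < 0 → strictly DECREASING

Monotonically decreasing


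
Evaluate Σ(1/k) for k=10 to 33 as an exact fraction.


Σₖ₌10^33 1/k = 1/10 + 1/11 + 1/12 + ... + 1/33
= 16538538542329/13127595717600
≈ 1.2598

Sum = 16538538542329/13127595717600 ≈ 1.2598


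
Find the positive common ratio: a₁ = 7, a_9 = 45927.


r^(n-1) = aₙ/a₁
r^8 = 45927/7 = 6561
r = 6561^(1/8)
= ±3; taking r > 0 gives r = 3

r = 3


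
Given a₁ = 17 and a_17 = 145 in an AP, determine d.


d = (aₙ - a₁)/(n-1)
= (145 - 17)/(17-1)
= 128/16 = 8

d = 8


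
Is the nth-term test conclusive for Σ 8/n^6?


lim(n→∞) 8/n^6 = 0
lim aₙ = 0 → nth-term test is INCONCLUSIVE
(Need other tests; this is actually a convergent p-series with p=6 > 1)

Inconclusive (lim aₙ = 0; need another test)


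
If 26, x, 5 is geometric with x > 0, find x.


GM = √(26×5) = √130 = 11.4018

GM = 11.4018


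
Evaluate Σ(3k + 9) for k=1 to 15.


Σ(3k+9) = 3·Σk + 9·n
= 3·120 + 9·15
= 360 + 135 = 495

Σ = 495


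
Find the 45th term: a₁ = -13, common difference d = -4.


aₙ = a₁ + (n-1)d
= -13 + (45-1)×-4
= -13 - 176
= -189

a_45 = -189


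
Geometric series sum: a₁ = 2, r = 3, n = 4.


Sₙ = 2×(3^4 - 1)/(3 - 1)
= 2×(81 - 1)/2
= 2×80/2
= 80

S_4 = 80


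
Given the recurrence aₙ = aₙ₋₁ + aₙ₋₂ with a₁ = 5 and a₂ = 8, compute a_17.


Computing iteratively: 5, 8, 13, 21, 34, 55, 89, 144, 233, 377, 610, 987, ...
a_17 = 10946

a_17 = 10946


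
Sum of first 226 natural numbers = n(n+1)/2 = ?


n(n+1)/2 = 226×227/2 = 51302/2 = 25651

Σk = 25651


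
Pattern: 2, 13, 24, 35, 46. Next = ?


Pattern: arithmetic (d=11)
Terms: 2, 13, 24, 35, 46
Next term = 57

Next term = 57


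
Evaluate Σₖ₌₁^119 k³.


n(n+1)/2 = 119×120/2 = 7140
Σk³ = 7140² = 50979600

Σk³ = 50979600


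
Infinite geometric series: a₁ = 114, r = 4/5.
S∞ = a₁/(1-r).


S∞ = a₁/(1-r) = 114/(1 - 4/5)
= 114/(1/5)
= 570

S∞ = 570


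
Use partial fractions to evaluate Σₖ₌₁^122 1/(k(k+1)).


1/(k(k+1)) = 1/k - 1/(k+1) (partial fractions)
Telescoping: Σ = 1 - 1/123 = 122/123

Sum = 122/123


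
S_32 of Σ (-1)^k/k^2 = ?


S = -1 + 1/4 - 1/9 + 1/16 - 1/25 + 1/36 - 1/49 + 1/64 ± ...
= -0.822
(Full series converges to -π²/12 ≈ -0.8225)

S_32 = -0.822


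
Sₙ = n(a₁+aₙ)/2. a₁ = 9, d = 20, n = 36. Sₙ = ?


aₙ = 9 + (36-1)×20 = 709
Sₙ = n(a₁+aₙ)/2 = 36×(9+709)/2
= 36×718/2 = 12924

S_36 = 12924


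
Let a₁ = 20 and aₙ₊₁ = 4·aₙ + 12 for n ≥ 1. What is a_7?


Computing step by step:
a_1 = 20
a_2 = 92
a_3 = 380
a_4 = 1532
a_5 = 6140
a_6 = 24572
a_7 = 98300


a_7 = 98300


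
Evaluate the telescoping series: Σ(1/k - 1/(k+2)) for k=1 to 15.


Telescoping with gap 2: two head and two tail terms survive.
= (1 + 1/2) - (1/16 + 1/17)
= 3/2 - 1/16 - 1/17 = 375/272

Sum = 375/272


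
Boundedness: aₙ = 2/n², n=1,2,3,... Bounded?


a₁ = 2, a₂ = 2/4, a₃ = 2/9, ...
0 < aₙ ≤ 2 for all n ≥ 1
The sequence IS bounded

Bounded (0 < aₙ ≤ 2)


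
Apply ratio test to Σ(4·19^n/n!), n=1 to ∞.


aₙ = 4·19^n/n!
a_{n+1}/aₙ = 19^(n+1)/(n+1)! × n!/19^n  (constant 4 cancels)
= 19/(n+1)
L = lim(n→∞) 19/(n+1) = 0
L < 1 → series CONVERGES

Converges (ratio test: L = 0 < 1)


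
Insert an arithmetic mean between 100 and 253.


AM = (100 + 253)/2 = 353/2 = 176.5

AM = 176.5


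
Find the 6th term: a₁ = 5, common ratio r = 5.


aₙ = a₁·r^(n-1)
= 5×5^5
= 5×3125
= 15625

a_6 = 15625


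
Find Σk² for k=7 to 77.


Σₖ₌7^77 k² = Σₖ₌₁^77 k² − Σₖ₌₁^6 k²
= 77·78·155/6 − 6·7·13/6
= 155155 − 91 = 155064

Σk² = 155064


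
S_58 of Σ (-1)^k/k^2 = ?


S = -1 + 1/4 - 1/9 + 1/16 - 1/25 + 1/36 - 1/49 + 1/64 ± ...
= -0.8223
(Full series converges to -π²/12 ≈ -0.8225)

S_58 = -0.8223


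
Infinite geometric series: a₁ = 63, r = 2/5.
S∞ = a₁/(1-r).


S∞ = a₁/(1-r) = 63/(1 - 2/5)
= 63/(3/5)
= 105

S∞ = 105


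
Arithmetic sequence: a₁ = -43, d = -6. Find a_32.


aₙ = a₁ + (n-1)d
= -43 + (32-1)×-6
= -43 - 186
= -229

a_32 = -229


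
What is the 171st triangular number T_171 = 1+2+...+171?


n(n+1)/2 = 171×172/2 = 29412/2 = 14706

Σk = 14706


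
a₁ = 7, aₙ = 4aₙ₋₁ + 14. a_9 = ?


Computing step by step:
a_1 = 7
a_2 = 42
a_3 = 182
a_4 = 742
a_5 = 2982
a_6 = 11942
a_7 = 47782
a_8 = 191142
a_9 = 764582


a_9 = 764582


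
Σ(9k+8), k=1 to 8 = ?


Σ(9k+8) = 9·Σk + 8·n
= 9·36 + 8·8
= 324 + 64 = 388

Σ = 388


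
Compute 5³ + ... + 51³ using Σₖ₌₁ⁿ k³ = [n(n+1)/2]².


Σₖ₌5^51 k³ = [51·52/2]² − [4·5/2]²
= 1758276 − 100 = 1758176

Σk³ = 1758176


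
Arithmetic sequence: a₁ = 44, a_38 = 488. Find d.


d = (aₙ - a₁)/(n-1)
= (488 - 44)/(38-1)
= 444/37 = 12

d = 12


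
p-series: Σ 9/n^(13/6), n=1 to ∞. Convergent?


p-series test: Σ c/n^p converges if p > 1, diverges if p ≤ 1 (constant c > 0 doesn't affect convergence).
p = 13/6
13/6 > 1 → CONVERGES

Converges (p = 13/6 > 1)


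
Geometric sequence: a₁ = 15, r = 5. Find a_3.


aₙ = a₁·r^(n-1)
= 15×5^2
= 15×25
= 375

a_3 = 375


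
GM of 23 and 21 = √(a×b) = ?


GM = √(23×21) = √483 = 21.9773

GM = 21.9773


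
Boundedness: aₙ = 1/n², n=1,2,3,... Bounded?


a₁ = 1, a₂ = 1/4, a₃ = 1/9, ...
0 < aₙ ≤ 1 for all n ≥ 1
The sequence IS bounded

Bounded (0 < aₙ ≤ 1)


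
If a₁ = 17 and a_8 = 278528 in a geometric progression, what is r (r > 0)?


r^(n-1) = aₙ/a₁
r^7 = 278528/17 = 16384
r = 16384^(1/7)
= 4

r = 4


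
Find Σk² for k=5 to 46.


Σₖ₌5^46 k² = Σₖ₌₁^46 k² − Σₖ₌₁^4 k²
= 46·47·93/6 − 4·5·9/6
= 33511 − 30 = 33481

Σk² = 33481


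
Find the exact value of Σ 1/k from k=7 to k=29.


Σₖ₌7^29 1/k = 1/7 + 1/8 + 1/9 + ... + 1/29
= 3520777082527/2329089562800
≈ 1.5117

Sum = 3520777082527/2329089562800 ≈ 1.5117


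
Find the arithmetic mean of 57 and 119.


AM = (57 + 119)/2 = 176/2 = 88

AM = 88


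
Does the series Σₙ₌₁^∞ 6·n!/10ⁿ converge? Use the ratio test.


aₙ = 6·n!/10^n
a_{n+1}/aₙ = (n+1)!/10^(n+1) × 10^n/n!  (constant 6 cancels)
= (n+1)/10
L = lim(n→∞) (n+1)/10 = ∞
L > 1 → series DIVERGES

Diverges (ratio test: L = ∞ > 1)


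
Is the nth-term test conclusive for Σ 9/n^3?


lim(n→∞) 9/n^3 = 0
lim aₙ = 0 → nth-term test is INCONCLUSIVE
(Need other tests; this is actually a convergent p-series with p=3 > 1)

Inconclusive (lim aₙ = 0; need another test)


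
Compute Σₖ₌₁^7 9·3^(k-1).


Sₙ = 9×(3^7 - 1)/(3 - 1)
= 9×(2187 - 1)/2
= 9×2186/2
= 9837

S_7 = 9837


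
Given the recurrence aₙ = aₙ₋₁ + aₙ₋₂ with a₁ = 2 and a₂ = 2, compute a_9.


Computing iteratively: 2, 2, 4, 6, 10, 16, 26, 42, 68
a_9 = 68

a_9 = 68


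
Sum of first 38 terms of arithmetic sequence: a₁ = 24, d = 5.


aₙ = 24 + (38-1)×5 = 209
Sₙ = n(a₁+aₙ)/2 = 38×(24+209)/2
= 38×233/2 = 4427

S_38 = 4427


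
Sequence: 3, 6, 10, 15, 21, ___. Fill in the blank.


Pattern: triangular numbers: n(n+1)/2
Terms: 3, 6, 10, 15, 21
Next term = 28

Next term = 28


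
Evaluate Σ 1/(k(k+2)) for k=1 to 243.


1/(k(k+2)) = (1/2)·(1/k - 1/(k+2)) (partial fractions)
Telescoping: Σ = (1/2)·(1 + 1/2 - 1/244 - 1/245) = 89181/119560

Sum = 89181/119560


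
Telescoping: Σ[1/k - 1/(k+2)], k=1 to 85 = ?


Telescoping with gap 2: two head and two tail terms survive.
= (1 + 1/2) - (1/86 + 1/87)
= 3/2 - 1/86 - 1/87 = 5525/3741

Sum = 5525/3741


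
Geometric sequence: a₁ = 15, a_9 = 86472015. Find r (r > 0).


r^(n-1) = aₙ/a₁
r^8 = 86472015/15 = 5764801
r = 5764801^(1/8)
= ±7; taking r > 0 gives r = 7

r = 7


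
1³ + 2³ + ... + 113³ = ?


n(n+1)/2 = 113×114/2 = 6441
Σk³ = 6441² = 41486481

Σk³ = 41486481


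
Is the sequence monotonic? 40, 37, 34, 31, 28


Differences: -3, -3, -3, -3
All differences < 0 → strictly DECREASING

Monotonically decreasing


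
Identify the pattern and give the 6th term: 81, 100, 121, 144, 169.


Pattern: perfect squares: n²
Terms: 81, 100, 121, 144, 169
Next term = 196

Next term = 196


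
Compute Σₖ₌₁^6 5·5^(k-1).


Sₙ = 5×(5^6 - 1)/(5 - 1)
= 5×(15625 - 1)/4
= 5×15624/4
= 19530

S_6 = 19530


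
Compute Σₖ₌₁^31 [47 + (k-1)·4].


aₙ = 47 + (31-1)×4 = 167
Sₙ = n(a₁+aₙ)/2 = 31×(47+167)/2
= 31×214/2 = 3317

S_31 = 3317


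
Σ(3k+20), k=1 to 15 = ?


Σ(3k+20) = 3·Σk + 20·n
= 3·120 + 20·15
= 360 + 300 = 660

Σ = 660


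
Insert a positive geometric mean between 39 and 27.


GM = √(39×27) = √1053 = 32.45

GM = 32.45


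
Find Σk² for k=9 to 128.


Σₖ₌9^128 k² = Σₖ₌₁^128 k² − Σₖ₌₁^8 k²
= 128·129·257/6 − 8·9·17/6
= 707264 − 204 = 707060

Σk² = 707060


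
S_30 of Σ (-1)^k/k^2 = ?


S = -1 + 1/4 - 1/9 + 1/16 - 1/25 + 1/36 - 1/49 + 1/64 ± ...
= -0.8219
(Full series converges to -π²/12 ≈ -0.8225)

S_30 = -0.8219


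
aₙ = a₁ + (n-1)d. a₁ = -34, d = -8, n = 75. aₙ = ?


aₙ = a₁ + (n-1)d
= -34 + (75-1)×-8
= -34 - 592
= -626

a_75 = -626


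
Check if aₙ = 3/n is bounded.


a₁ = 3, a₂ = 3/2, a₃ = 3/3, ...
0 < aₙ ≤ 3 for all n ≥ 1
Lower bound: 0, Upper bound: 3
The sequence IS bounded

Bounded (0 < aₙ ≤ 3)


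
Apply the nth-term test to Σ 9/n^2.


lim(n→∞) 9/n^2 = 0
lim aₙ = 0 → nth-term test is INCONCLUSIVE
(Need other tests; this is actually a convergent p-series with p=2 > 1)

Inconclusive (lim aₙ = 0; need another test)


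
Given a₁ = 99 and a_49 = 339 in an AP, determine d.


d = (aₙ - a₁)/(n-1)
= (339 - 99)/(49-1)
= 240/48 = 5

d = 5


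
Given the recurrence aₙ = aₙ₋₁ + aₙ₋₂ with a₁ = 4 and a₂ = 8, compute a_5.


Computing iteratively: 4, 8, 12, 20, 32
a_5 = 32

a_5 = 32


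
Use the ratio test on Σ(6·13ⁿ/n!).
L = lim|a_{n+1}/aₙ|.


aₙ = 6·13^n/n!
a_{n+1}/aₙ = 13^(n+1)/(n+1)! × n!/13^n  (constant 6 cancels)
= 13/(n+1)
L = lim(n→∞) 13/(n+1) = 0
L < 1 → series CONVERGES

Converges (ratio test: L = 0 < 1)


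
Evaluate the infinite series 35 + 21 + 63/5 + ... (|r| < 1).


S∞ = a₁/(1-r) = 35/(1 - 3/5)
= 35/(2/5)
= 175/2

S∞ = 175/2


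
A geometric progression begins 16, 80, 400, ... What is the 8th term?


aₙ = a₁·r^(n-1)
= 16×5^7
= 16×78125
= 1250000

a_8 = 1250000


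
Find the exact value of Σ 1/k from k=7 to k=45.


Σₖ₌7^45 1/k = 1/7 + 1/8 + 1/9 + ... + 1/45
= 2617230034104616867/1345655451257488800
≈ 1.9449

Sum = 2617230034104616867/1345655451257488800 ≈ 1.9449


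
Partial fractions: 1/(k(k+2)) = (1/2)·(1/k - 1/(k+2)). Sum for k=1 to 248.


1/(k(k+2)) = (1/2)·(1/k - 1/(k+2)) (partial fractions)
Telescoping: Σ = (1/2)·(1 + 1/2 - 1/249 - 1/250) = 23219/31125

Sum = 23219/31125


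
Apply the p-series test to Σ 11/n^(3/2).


p-series test: Σ c/n^p converges if p > 1, diverges if p ≤ 1 (constant c > 0 doesn't affect convergence).
p = 3/2
3/2 > 1 → CONVERGES

Converges (p = 3/2 > 1)


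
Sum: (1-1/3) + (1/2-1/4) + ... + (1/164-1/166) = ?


Telescoping with gap 2: two head and two tail terms survive.
= (1 + 1/2) - (1/165 + 1/166)
= 3/2 - 1/165 - 1/166 = 20377/13695

Sum = 20377/13695


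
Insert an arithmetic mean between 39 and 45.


AM = (39 + 45)/2 = 84/2 = 42

AM = 42


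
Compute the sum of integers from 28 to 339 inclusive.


Σₖ₌28^339 k = Σₖ₌₁^339 k − Σₖ₌₁^27 k
= 339·340/2 − 27·28/2
= 57630 − 378 = 57252

Σk = 57252


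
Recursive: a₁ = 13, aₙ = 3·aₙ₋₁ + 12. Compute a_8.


Computing step by step:
a_1 = 13
a_2 = 51
a_3 = 165
a_4 = 507
a_5 = 1533
a_6 = 4611
a_7 = 13845
a_8 = 41547


a_8 = 41547


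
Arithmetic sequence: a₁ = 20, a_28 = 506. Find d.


d = (aₙ - a₁)/(n-1)
= (506 - 20)/(28-1)
= 486/27 = 18

d = 18


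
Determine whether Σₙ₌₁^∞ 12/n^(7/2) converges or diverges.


p-series test: Σ c/n^p converges if p > 1, diverges if p ≤ 1 (constant c > 0 doesn't affect convergence).
p = 7/2
7/2 > 1 → CONVERGES

Converges (p = 7/2 > 1)


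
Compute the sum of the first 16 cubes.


n(n+1)/2 = 16×17/2 = 136
Σk³ = 136² = 18496

Σk³ = 18496


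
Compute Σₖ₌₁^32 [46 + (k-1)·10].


aₙ = 46 + (32-1)×10 = 356
Sₙ = n(a₁+aₙ)/2 = 32×(46+356)/2
= 32×402/2 = 6432

S_32 = 6432


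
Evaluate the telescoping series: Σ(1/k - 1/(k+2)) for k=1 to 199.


Telescoping with gap 2: two head and two tail terms survive.
= (1 + 1/2) - (1/200 + 1/201)
= 3/2 - 1/200 - 1/201 = 59899/40200

Sum = 59899/40200


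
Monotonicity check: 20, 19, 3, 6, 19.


Differences: -1, -16, 3, 13
Difference at position 3 is +3 (> 0) but position 1 is -1 (< 0) — sequence both rises and falls
→ NOT monotonic

Not monotonic


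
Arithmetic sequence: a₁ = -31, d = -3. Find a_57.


aₙ = a₁ + (n-1)d
= -31 + (57-1)×-3
= -31 - 168
= -199

a_57 = -199


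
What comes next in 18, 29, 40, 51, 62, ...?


Pattern: arithmetic (d=11)
Terms: 18, 29, 40, 51, 62
Next term = 73

Next term = 73


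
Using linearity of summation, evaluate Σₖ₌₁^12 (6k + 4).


Σ(6k+4) = 6·Σk + 4·n
= 6·78 + 4·12
= 468 + 48 = 516

Σ = 516


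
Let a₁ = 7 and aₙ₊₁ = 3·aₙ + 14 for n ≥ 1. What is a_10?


Computing step by step:
a_1 = 7
a_2 = 35
a_3 = 119
a_4 = 371
a_5 = 1127
a_6 = 3395
a_7 = 10199
a_8 = 30611
a_9 = 91847
a_10 = 275555


a_10 = 275555
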